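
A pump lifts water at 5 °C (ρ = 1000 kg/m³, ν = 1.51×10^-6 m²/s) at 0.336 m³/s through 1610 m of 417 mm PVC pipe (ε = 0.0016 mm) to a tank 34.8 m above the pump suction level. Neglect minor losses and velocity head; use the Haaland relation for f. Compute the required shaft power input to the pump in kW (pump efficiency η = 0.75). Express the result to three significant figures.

V = 4Q/(πD²) = 2.460 m/s; Re = 6.79×10^5; ε/D = 3.84×10^-6; f = 0.01243
h_f = f(L/D)V²/2g = 14.80 m
Total head H = z + h_f = 34.8 + 14.80 = 49.60 m
P_hyd = ρgQH = 1000·9.81·0.336·49.60 = 163.5 kW
P_shaft = P_hyd/η = 163.5/0.75 = 218.0 kW

P_shaft ≈ 218 kW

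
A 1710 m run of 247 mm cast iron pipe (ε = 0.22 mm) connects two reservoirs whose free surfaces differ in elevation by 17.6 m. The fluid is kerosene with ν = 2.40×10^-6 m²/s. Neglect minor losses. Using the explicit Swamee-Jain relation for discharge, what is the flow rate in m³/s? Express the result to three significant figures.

Q ≈ 0.0740 m³/s

Swamee-Jain (Type II): Q = -0.965·√(gD⁵h_f/L)·ln[ε/(3.7D) + √(3.17ν²L/(gD³h_f))]
√(gD⁵h_f/L) = √(9.81·0.247⁵·17.6/1710) = 0.009635
ε/(3.7D) = 2.41×10^-4; √(3.17ν²L/(gD³h_f)) = 1.10×10^-4
Q = -0.965·0.009635·ln(3.503×10^-4) = 0.07398 m³/s
Check: V = 1.54 m/s, Re = 1.59×10^5, f = 0.02109, h_f = 17.7 m ≈ 17.6 m ✓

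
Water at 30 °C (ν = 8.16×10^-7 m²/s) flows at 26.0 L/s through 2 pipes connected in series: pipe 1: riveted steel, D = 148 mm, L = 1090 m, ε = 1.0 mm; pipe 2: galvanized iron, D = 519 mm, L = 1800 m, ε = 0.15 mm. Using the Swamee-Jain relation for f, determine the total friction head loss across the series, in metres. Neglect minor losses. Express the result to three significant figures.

Pipe 1: V = 1.511 m/s, Re = 2.74×10^5, ε/D = 0.00676, f = 0.03376, h_1 = f(L/D)V²/2g = 28.94 m
Pipe 2: V = 0.1229 m/s, Re = 7.82×10^4, ε/D = 2.89×10^-4, f = 0.02022, h_2 = f(L/D)V²/2g = 0.05399 m
Series → Q common, losses add: H = Σh = 29.00 m

H ≈ 29.0 m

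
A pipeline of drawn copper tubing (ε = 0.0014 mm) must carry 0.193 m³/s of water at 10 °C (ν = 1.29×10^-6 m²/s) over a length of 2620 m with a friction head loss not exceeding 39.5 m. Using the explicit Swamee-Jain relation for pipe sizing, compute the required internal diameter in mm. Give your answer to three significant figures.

Swamee-Jain (Type III): D = 0.66·[ε^1.25·(LQ²/(gh_f))^4.75 + ν·Q^9.4·(L/(gh_f))^5.2]^0.04
LQ²/(gh_f) = 0.2519; L/(gh_f) = 6.761
Term 1 = ε^1.25·(…)^4.75 = 6.89×10^-11; Term 2 = ν·Q^9.4·(…)^5.2 = 5.14×10^-9
D = 0.66·(6.89×10^-11 + 5.14×10^-9)^0.04 = 0.3078 m = 308 mm
Check: V = 2.59 m/s, Re = 6.19×10^5, f = 0.01269, h_f = 37.1 m ≈ 39.5 m ✓

D ≈ 308 mm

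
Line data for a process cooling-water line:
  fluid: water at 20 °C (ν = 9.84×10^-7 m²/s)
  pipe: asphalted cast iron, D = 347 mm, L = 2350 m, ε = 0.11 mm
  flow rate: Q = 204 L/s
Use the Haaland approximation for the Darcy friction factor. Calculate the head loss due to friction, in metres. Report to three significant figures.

h_f ≈ 25.6 m

V = 4Q/(πD²) = 4·0.204/(π·0.347²) = 2.157 m/s
Re = VD/ν = 2.157·0.347/9.84×10^-7 = 7.61×10^5 → turbulent
ε/D = 0.11/347 = 3.17×10^-4
Haaland: f = 0.01593
h_f = f(L/D)V²/(2g) = 0.01593·(2350/0.347)·2.157²/(2·9.81) = 25.59 m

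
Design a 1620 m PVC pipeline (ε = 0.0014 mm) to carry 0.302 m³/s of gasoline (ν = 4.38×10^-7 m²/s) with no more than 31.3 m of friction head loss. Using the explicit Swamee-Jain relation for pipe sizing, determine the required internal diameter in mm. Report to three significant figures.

Swamee-Jain (Type III): D = 0.66·[ε^1.25·(LQ²/(gh_f))^4.75 + ν·Q^9.4·(L/(gh_f))^5.2]^0.04
LQ²/(gh_f) = 0.4812; L/(gh_f) = 5.276
Term 1 = ε^1.25·(…)^4.75 = 1.49×10^-9; Term 2 = ν·Q^9.4·(…)^5.2 = 3.23×10^-8
D = 0.66·(1.49×10^-9 + 3.23×10^-8)^0.04 = 0.3317 m = 332 mm
Check: V = 3.50 m/s, Re = 2.65×10^6, f = 0.01011, h_f = 30.8 m ≈ 31.3 m ✓

D ≈ 332 mm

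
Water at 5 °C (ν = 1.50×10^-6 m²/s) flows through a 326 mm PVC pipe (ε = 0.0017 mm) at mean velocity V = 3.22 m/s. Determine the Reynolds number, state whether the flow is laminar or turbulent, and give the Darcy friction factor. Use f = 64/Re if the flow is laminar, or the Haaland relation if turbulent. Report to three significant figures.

Re = VD/ν = 3.220·0.326/1.50×10^-6 = 7.00×10^5
Re > 4000 → turbulent; ε/D = 5.21×10^-6
Haaland: f = 0.01238

Re ≈ 7.00×10^5; turbulent; f ≈ 0.0124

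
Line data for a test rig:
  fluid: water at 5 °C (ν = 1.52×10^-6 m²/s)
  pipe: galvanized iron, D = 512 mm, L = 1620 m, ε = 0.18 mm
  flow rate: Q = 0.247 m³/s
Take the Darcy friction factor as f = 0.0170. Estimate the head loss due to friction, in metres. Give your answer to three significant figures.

h_f ≈ 3.95 m

V = 4Q/(πD²) = 4·0.247/(π·0.512²) = 1.200 m/s
h_f = f(L/D)V²/(2g) = 0.01700·(1620/0.512)·1.200²/(2·9.81) = 3.946 m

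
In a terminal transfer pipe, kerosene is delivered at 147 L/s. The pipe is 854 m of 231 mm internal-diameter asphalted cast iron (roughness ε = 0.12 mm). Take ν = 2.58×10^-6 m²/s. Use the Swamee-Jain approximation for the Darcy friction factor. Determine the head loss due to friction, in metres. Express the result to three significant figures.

h_f ≈ 42.6 m

V = 4Q/(πD²) = 4·0.147/(π·0.231²) = 3.508 m/s
Re = VD/ν = 3.508·0.231/2.58×10^-6 = 3.14×10^5 → turbulent
ε/D = 0.12/231 = 5.19×10^-4
Swamee-Jain: f = 0.01838
h_f = f(L/D)V²/(2g) = 0.01838·(854/0.231)·3.508²/(2·9.81) = 42.61 m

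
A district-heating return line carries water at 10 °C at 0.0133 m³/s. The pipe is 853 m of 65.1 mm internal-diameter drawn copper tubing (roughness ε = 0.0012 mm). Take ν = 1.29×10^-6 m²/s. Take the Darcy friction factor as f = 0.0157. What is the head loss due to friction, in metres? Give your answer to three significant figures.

h_f ≈ 167 m

V = 4Q/(πD²) = 4·0.0133/(π·0.0651²) = 3.996 m/s
h_f = f(L/D)V²/(2g) = 0.01570·(853/0.0651)·3.996²/(2·9.81) = 167.4 m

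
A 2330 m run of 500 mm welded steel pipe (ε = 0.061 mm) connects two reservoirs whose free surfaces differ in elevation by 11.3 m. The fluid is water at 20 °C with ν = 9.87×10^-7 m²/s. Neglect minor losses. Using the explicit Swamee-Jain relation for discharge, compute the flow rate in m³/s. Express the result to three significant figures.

Swamee-Jain (Type II): Q = -0.965·√(gD⁵h_f/L)·ln[ε/(3.7D) + √(3.17ν²L/(gD³h_f))]
√(gD⁵h_f/L) = √(9.81·0.500⁵·11.3/2330) = 0.03856
ε/(3.7D) = 3.30×10^-5; √(3.17ν²L/(gD³h_f)) = 2.28×10^-5
Q = -0.965·0.03856·ln(5.576×10^-5) = 0.3644 m³/s
Check: V = 1.86 m/s, Re = 9.40×10^5, f = 0.01389, h_f = 11.4 m ≈ 11.3 m ✓

Q ≈ 0.364 m³/s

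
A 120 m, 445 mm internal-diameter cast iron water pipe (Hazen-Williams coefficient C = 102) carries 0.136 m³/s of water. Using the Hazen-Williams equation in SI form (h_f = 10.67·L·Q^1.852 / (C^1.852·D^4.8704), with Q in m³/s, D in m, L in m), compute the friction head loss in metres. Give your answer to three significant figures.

h_f ≈ 0.313 m

h_f = 10.67·120·0.136^1.852 / (102^1.852·0.445^4.8704) = 0.3129 m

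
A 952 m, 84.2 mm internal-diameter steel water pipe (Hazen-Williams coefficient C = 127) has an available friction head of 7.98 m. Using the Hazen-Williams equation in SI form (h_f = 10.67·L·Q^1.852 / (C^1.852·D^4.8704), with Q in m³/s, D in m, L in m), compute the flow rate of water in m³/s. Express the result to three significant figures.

Q ≈ 0.00399 m³/s

Rearranging: Q = [h_f·C^1.852·D^4.8704 / (10.67·L)]^(1/1.852)
Q = [7.98·127^1.852·0.0842^4.8704 / (10.67·952)]^0.540 = 0.003991 m³/s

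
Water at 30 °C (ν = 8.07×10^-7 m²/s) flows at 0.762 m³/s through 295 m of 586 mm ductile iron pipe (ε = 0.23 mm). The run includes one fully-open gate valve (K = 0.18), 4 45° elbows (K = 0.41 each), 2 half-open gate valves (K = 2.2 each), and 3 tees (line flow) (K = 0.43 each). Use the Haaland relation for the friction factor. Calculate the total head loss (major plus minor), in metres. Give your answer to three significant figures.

H_L ≈ 6.36 m

V = 4Q/(πD²) = 2.825 m/s; V²/2g = 0.4069 m
Re = 2.05×10^6, ε/D = 3.92×10^-4 → f = 0.01612 (Haaland)
Major: h_f = f(L/D)·V²/2g = 0.01612·503.4·0.4069 = 3.302 m
Minor: ΣK = 7.51; h_m = ΣK·V²/2g = 3.055 m
Total H_L = 3.302 + 3.055 = 6.358 m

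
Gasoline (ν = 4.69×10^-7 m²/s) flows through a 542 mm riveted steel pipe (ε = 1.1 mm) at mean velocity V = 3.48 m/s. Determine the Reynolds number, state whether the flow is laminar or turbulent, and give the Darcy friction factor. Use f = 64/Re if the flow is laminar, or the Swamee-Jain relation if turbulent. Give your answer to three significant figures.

Re ≈ 4.02×10^6; turbulent; f ≈ 0.0236

Re = VD/ν = 3.480·0.542/4.69×10^-7 = 4.02×10^6
Re > 4000 → turbulent; ε/D = 0.00203
Swamee-Jain: f = 0.02359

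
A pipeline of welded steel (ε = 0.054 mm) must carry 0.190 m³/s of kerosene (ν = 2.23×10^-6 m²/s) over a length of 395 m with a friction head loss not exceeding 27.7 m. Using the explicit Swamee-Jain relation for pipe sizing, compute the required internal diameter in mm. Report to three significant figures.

D ≈ 235 mm

Swamee-Jain (Type III): D = 0.66·[ε^1.25·(LQ²/(gh_f))^4.75 + ν·Q^9.4·(L/(gh_f))^5.2]^0.04
LQ²/(gh_f) = 0.05248; L/(gh_f) = 1.454
Term 1 = ε^1.25·(…)^4.75 = 3.85×10^-12; Term 2 = ν·Q^9.4·(…)^5.2 = 2.59×10^-12
D = 0.66·(3.85×10^-12 + 2.59×10^-12)^0.04 = 0.2354 m = 235 mm
Check: V = 4.36 m/s, Re = 4.61×10^5, f = 0.01589, h_f = 25.9 m ≈ 27.7 m ✓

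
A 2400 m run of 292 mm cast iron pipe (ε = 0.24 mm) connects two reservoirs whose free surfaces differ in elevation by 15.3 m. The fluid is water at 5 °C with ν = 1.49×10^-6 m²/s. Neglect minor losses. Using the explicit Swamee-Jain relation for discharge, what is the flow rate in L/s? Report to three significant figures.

Swamee-Jain (Type II): Q = -0.965·√(gD⁵h_f/L)·ln[ε/(3.7D) + √(3.17ν²L/(gD³h_f))]
√(gD⁵h_f/L) = √(9.81·0.292⁵·15.3/2400) = 0.01152
ε/(3.7D) = 2.22×10^-4; √(3.17ν²L/(gD³h_f)) = 6.72×10^-5
Q = -0.965·0.01152·ln(2.894×10^-4) = 0.09059 m³/s
Check: V = 1.35 m/s, Re = 2.65×10^5, f = 0.02010, h_f = 15.4 m ≈ 15.3 m ✓

Q ≈ 90.6 L/s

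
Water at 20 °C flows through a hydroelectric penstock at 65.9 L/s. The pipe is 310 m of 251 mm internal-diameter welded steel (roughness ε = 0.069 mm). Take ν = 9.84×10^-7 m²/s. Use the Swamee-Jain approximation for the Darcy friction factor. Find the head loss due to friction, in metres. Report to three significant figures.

V = 4Q/(πD²) = 4·0.0659/(π·0.251²) = 1.332 m/s
Re = VD/ν = 1.332·0.251/9.84×10^-7 = 3.40×10^5 → turbulent
ε/D = 0.069/251 = 2.75×10^-4
Swamee-Jain: f = 0.01669
h_f = f(L/D)V²/(2g) = 0.01669·(310/0.251)·1.332²/(2·9.81) = 1.863 m

h_f ≈ 1.86 m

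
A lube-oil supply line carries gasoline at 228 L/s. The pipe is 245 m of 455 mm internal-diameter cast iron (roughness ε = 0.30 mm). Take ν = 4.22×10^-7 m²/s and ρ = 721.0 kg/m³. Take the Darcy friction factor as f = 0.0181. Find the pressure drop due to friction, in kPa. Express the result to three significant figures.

V = 4Q/(πD²) = 4·0.228/(π·0.455²) = 1.402 m/s
h_f = f(L/D)V²/(2g) = 0.01810·(245/0.455)·1.402²/(2·9.81) = 0.9767 m
Δp = ρg·h_f = 721.0·9.81·0.9767 = 6.908 kPa

Δp ≈ 6.91 kPa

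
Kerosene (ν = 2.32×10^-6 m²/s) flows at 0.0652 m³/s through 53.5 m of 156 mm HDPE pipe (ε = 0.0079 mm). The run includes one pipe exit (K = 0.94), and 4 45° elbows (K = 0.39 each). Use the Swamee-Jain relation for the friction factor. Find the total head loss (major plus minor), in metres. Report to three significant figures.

H_L ≈ 4.66 m

V = 4Q/(πD²) = 3.411 m/s; V²/2g = 0.5931 m
Re = 2.29×10^5, ε/D = 5.06×10^-5 → f = 0.01561 (Swamee-Jain)
Major: h_f = f(L/D)·V²/2g = 0.01561·342.9·0.5931 = 3.176 m
Minor: ΣK = 2.50; h_m = ΣK·V²/2g = 1.483 m
Total H_L = 3.176 + 1.483 = 4.659 m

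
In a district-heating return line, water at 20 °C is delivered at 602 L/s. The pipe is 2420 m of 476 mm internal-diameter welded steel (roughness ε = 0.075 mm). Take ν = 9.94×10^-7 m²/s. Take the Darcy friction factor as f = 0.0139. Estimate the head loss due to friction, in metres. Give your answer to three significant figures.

h_f ≈ 41.2 m

V = 4Q/(πD²) = 4·0.602/(π·0.476²) = 3.383 m/s
h_f = f(L/D)V²/(2g) = 0.01390·(2420/0.476)·3.383²/(2·9.81) = 41.22 m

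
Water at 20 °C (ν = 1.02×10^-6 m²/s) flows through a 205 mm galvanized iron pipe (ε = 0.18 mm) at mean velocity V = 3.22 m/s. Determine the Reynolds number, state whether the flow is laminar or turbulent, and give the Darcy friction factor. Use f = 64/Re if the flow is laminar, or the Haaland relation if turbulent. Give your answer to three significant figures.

Re = VD/ν = 3.220·0.205/1.02×10^-6 = 6.47×10^5
Re > 4000 → turbulent; ε/D = 8.78×10^-4
Haaland: f = 0.01951

Re ≈ 6.47×10^5; turbulent; f ≈ 0.0195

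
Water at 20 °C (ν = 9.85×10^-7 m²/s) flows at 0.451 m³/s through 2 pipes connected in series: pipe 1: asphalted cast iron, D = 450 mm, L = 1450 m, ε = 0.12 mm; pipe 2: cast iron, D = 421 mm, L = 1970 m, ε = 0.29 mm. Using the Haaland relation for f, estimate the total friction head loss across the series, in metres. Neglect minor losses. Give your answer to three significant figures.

Pipe 1: V = 2.836 m/s, Re = 1.30×10^6, ε/D = 2.67×10^-4, f = 0.01514, h_1 = f(L/D)V²/2g = 20.00 m
Pipe 2: V = 3.240 m/s, Re = 1.38×10^6, ε/D = 6.89×10^-4, f = 0.01826, h_2 = f(L/D)V²/2g = 45.71 m
Series → Q common, losses add: H = Σh = 65.70 m

H ≈ 65.7 m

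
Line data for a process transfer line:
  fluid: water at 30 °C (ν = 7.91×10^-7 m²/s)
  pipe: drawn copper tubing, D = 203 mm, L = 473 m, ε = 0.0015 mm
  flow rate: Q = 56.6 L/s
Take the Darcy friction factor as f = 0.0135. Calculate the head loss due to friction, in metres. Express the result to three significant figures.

h_f ≈ 4.90 m

V = 4Q/(πD²) = 4·0.0566/(π·0.203²) = 1.749 m/s
h_f = f(L/D)V²/(2g) = 0.01350·(473/0.203)·1.749²/(2·9.81) = 4.903 m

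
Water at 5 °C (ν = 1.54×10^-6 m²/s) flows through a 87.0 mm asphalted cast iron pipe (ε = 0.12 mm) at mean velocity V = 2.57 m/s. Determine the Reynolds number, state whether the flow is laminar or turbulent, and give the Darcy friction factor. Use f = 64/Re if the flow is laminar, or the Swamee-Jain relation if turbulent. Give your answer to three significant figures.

Re = VD/ν = 2.570·0.0870/1.54×10^-6 = 1.45×10^5
Re > 4000 → turbulent; ε/D = 0.00138
Swamee-Jain: f = 0.02297

Re ≈ 1.45×10^5; turbulent; f ≈ 0.0230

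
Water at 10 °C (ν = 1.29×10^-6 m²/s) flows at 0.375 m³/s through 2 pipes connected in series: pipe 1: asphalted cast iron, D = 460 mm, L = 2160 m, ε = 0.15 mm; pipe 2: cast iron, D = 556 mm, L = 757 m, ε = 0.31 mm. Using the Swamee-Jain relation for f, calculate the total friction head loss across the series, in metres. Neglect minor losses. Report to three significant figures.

Pipe 1: V = 2.256 m/s, Re = 8.05×10^5, ε/D = 3.26×10^-4, f = 0.01614, h_1 = f(L/D)V²/2g = 19.67 m
Pipe 2: V = 1.545 m/s, Re = 6.66×10^5, ε/D = 5.58×10^-4, f = 0.01791, h_2 = f(L/D)V²/2g = 2.965 m
Series → Q common, losses add: H = Σh = 22.63 m

H ≈ 22.6 m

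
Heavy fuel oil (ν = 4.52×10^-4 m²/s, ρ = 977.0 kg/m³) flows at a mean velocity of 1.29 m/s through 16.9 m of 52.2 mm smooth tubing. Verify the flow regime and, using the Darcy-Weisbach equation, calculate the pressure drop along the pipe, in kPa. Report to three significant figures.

Re = VD/ν = 1.29·0.05220/4.52×10^-4 = 149 → laminar (Re < 2300)
f = 64/Re = 0.4296
h_f = f(L/D)V²/(2g) = 0.4296·(16.9/0.05220)·1.29²/(2·9.81) = 11.80 m
Δp = ρg·h_f = 977.0·9.81·11.80 = 113.1 kPa

Δp ≈ 113 kPa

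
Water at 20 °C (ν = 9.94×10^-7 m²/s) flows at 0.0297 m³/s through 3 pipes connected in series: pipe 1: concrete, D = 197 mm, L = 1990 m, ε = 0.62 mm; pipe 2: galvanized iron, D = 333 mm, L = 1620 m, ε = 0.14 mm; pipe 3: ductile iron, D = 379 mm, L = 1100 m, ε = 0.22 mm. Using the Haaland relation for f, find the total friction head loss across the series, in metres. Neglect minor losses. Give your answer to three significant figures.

H ≈ 14.1 m

Pipe 1: V = 0.9744 m/s, Re = 1.93×10^5, ε/D = 0.00315, f = 0.02718, h_1 = f(L/D)V²/2g = 13.28 m
Pipe 2: V = 0.3410 m/s, Re = 1.14×10^5, ε/D = 4.20×10^-4, f = 0.01938, h_2 = f(L/D)V²/2g = 0.5589 m
Pipe 3: V = 0.2633 m/s, Re = 1.00×10^5, ε/D = 5.80×10^-4, f = 0.02039, h_3 = f(L/D)V²/2g = 0.2090 m
Series → Q common, losses add: H = Σh = 14.05 m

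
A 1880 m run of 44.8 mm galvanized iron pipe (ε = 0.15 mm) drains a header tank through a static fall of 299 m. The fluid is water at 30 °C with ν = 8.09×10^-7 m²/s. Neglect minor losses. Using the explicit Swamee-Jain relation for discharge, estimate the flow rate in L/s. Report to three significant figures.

Swamee-Jain (Type II): Q = -0.965·√(gD⁵h_f/L)·ln[ε/(3.7D) + √(3.17ν²L/(gD³h_f))]
√(gD⁵h_f/L) = √(9.81·0.0448⁵·299/1880) = 5.306×10^-4
ε/(3.7D) = 9.05×10^-4; √(3.17ν²L/(gD³h_f)) = 1.22×10^-4
Q = -0.965·5.306×10^-4·ln(0.001027) = 0.003524 m³/s
Check: V = 2.24 m/s, Re = 1.24×10^5, f = 0.02821, h_f = 302 m ≈ 299 m ✓

Q ≈ 3.52 L/s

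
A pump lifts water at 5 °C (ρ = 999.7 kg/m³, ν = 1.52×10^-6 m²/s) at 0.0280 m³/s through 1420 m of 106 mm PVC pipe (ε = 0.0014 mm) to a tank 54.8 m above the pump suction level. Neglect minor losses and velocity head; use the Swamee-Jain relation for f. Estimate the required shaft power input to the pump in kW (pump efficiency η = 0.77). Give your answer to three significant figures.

P_shaft ≈ 57.2 kW

V = 4Q/(πD²) = 3.173 m/s; Re = 2.21×10^5; ε/D = 1.32×10^-5; f = 0.01536
h_f = f(L/D)V²/2g = 105.6 m
Total head H = z + h_f = 54.8 + 105.6 = 160.4 m
P_hyd = ρgQH = 999.7·9.81·0.0280·160.4 = 44.04 kW
P_shaft = P_hyd/η = 44.04/0.77 = 57.19 kW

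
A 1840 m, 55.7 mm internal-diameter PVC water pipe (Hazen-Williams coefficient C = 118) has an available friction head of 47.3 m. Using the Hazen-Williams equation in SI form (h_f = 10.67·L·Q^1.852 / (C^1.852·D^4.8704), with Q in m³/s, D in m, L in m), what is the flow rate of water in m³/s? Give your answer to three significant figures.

Q ≈ 0.00229 m³/s

Rearranging: Q = [h_f·C^1.852·D^4.8704 / (10.67·L)]^(1/1.852)
Q = [47.3·118^1.852·0.0557^4.8704 / (10.67·1840)]^0.540 = 0.002291 m³/s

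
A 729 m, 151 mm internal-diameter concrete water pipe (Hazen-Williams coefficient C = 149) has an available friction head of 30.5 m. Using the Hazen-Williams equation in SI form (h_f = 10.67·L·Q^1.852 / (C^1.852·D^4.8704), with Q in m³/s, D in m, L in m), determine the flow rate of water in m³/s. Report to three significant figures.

Q ≈ 0.0518 m³/s

Rearranging: Q = [h_f·C^1.852·D^4.8704 / (10.67·L)]^(1/1.852)
Q = [30.5·149^1.852·0.151^4.8704 / (10.67·729)]^0.540 = 0.05183 m³/s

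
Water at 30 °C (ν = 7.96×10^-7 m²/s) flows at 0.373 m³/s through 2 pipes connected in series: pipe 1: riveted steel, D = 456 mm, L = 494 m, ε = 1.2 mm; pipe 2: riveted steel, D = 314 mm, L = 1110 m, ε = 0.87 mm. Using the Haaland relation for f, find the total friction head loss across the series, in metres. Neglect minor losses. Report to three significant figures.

Pipe 1: V = 2.284 m/s, Re = 1.31×10^6, ε/D = 0.00263, f = 0.02538, h_1 = f(L/D)V²/2g = 7.311 m
Pipe 2: V = 4.817 m/s, Re = 1.90×10^6, ε/D = 0.00277, f = 0.02571, h_2 = f(L/D)V²/2g = 107.5 m
Series → Q common, losses add: H = Σh = 114.8 m

H ≈ 115 m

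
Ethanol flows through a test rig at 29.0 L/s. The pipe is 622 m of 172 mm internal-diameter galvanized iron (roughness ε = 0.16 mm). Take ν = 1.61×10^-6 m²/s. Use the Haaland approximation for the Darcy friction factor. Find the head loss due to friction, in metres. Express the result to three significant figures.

V = 4Q/(πD²) = 4·0.0290/(π·0.172²) = 1.248 m/s
Re = VD/ν = 1.248·0.172/1.61×10^-6 = 1.33×10^5 → turbulent
ε/D = 0.16/172 = 9.30×10^-4
Haaland: f = 0.02120
h_f = f(L/D)V²/(2g) = 0.02120·(622/0.172)·1.248²/(2·9.81) = 6.086 m

h_f ≈ 6.09 m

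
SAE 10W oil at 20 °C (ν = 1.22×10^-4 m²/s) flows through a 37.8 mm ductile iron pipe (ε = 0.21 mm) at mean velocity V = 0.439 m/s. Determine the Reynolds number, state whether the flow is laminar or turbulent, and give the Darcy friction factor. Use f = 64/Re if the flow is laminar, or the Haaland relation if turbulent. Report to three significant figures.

Re = VD/ν = 0.4390·0.0378/1.22×10^-4 = 136
Re < 2300 → laminar → f = 64/Re = 0.4705

Re ≈ 136; laminar; f = 64/Re ≈ 0.471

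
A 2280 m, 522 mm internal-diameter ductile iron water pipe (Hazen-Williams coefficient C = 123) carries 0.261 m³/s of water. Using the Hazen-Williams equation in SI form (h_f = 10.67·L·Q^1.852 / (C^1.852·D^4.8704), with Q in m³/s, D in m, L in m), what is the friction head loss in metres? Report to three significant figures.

h_f ≈ 6.46 m

h_f = 10.67·2280·0.261^1.852 / (123^1.852·0.522^4.8704) = 6.461 m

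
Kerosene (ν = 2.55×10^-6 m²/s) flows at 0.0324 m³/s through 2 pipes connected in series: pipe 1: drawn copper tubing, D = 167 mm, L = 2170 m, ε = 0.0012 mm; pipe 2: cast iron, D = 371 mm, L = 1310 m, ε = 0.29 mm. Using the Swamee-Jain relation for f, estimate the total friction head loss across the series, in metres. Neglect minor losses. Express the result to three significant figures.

H ≈ 26.5 m

Pipe 1: V = 1.479 m/s, Re = 9.69×10^4, ε/D = 7.19×10^-6, f = 0.01803, h_1 = f(L/D)V²/2g = 26.12 m
Pipe 2: V = 0.2997 m/s, Re = 4.36×10^4, ε/D = 7.82×10^-4, f = 0.02402, h_2 = f(L/D)V²/2g = 0.3884 m
Series → Q common, losses add: H = Σh = 26.51 m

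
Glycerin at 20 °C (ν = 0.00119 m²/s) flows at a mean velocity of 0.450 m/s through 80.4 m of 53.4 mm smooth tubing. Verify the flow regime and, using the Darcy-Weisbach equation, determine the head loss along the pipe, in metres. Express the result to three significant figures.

h_f ≈ 49.3 m

Re = VD/ν = 0.450·0.05340/0.00119 = 20.2 → laminar (Re < 2300)
f = 64/Re = 3.169
h_f = f(L/D)V²/(2g) = 3.169·(80.4/0.05340)·0.450²/(2·9.81) = 49.25 m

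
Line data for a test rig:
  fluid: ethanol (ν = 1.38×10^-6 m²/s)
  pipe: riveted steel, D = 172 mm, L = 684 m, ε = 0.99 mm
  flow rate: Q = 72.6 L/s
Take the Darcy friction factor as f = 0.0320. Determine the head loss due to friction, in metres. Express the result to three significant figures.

V = 4Q/(πD²) = 4·0.0726/(π·0.172²) = 3.125 m/s
h_f = f(L/D)V²/(2g) = 0.03200·(684/0.172)·3.125²/(2·9.81) = 63.32 m

h_f ≈ 63.3 m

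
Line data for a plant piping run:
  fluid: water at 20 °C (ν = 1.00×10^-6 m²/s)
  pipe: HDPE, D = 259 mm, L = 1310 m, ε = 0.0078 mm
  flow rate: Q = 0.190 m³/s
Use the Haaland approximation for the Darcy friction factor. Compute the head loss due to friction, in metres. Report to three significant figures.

h_f ≈ 41.1 m

V = 4Q/(πD²) = 4·0.190/(π·0.259²) = 3.606 m/s
Re = VD/ν = 3.606·0.259/1.00×10^-6 = 9.34×10^5 → turbulent
ε/D = 0.0078/259 = 3.01×10^-5
Haaland: f = 0.01227
h_f = f(L/D)V²/(2g) = 0.01227·(1310/0.259)·3.606²/(2·9.81) = 41.12 m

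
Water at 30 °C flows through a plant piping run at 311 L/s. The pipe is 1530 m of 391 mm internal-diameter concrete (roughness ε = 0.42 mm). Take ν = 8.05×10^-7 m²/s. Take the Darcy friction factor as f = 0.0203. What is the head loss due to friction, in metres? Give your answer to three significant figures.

h_f ≈ 27.2 m

V = 4Q/(πD²) = 4·0.311/(π·0.391²) = 2.590 m/s
h_f = f(L/D)V²/(2g) = 0.02030·(1530/0.391)·2.590²/(2·9.81) = 27.16 m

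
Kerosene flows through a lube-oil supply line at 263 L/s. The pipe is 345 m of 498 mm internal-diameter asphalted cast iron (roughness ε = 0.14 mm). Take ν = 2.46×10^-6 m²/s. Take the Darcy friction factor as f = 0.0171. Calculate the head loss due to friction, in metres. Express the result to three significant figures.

V = 4Q/(πD²) = 4·0.263/(π·0.498²) = 1.350 m/s
h_f = f(L/D)V²/(2g) = 0.01710·(345/0.498)·1.350²/(2·9.81) = 1.101 m

h_f ≈ 1.10 m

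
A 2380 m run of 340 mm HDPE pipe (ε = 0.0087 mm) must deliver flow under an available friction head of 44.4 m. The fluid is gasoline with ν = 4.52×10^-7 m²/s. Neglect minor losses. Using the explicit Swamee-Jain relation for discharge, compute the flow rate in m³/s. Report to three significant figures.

Q ≈ 0.307 m³/s

Swamee-Jain (Type II): Q = -0.965·√(gD⁵h_f/L)·ln[ε/(3.7D) + √(3.17ν²L/(gD³h_f))]
√(gD⁵h_f/L) = √(9.81·0.340⁵·44.4/2380) = 0.02884
ε/(3.7D) = 6.92×10^-6; √(3.17ν²L/(gD³h_f)) = 9.49×10^-6
Q = -0.965·0.02884·ln(1.640×10^-5) = 0.3066 m³/s
Check: V = 3.38 m/s, Re = 2.54×10^6, f = 0.01096, h_f = 44.6 m ≈ 44.4 m ✓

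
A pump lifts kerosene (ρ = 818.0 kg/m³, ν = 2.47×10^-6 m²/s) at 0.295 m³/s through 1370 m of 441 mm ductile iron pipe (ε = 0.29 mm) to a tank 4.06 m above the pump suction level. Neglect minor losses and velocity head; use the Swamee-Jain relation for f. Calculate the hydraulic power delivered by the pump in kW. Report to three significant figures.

P_hyd ≈ 36.2 kW

V = 4Q/(πD²) = 1.931 m/s; Re = 3.45×10^5; ε/D = 6.58×10^-4; f = 0.01903
h_f = f(L/D)V²/2g = 11.24 m
Total head H = z + h_f = 4.06 + 11.24 = 15.30 m
P_hyd = ρgQH = 818.0·9.81·0.295·15.30 = 36.21 kW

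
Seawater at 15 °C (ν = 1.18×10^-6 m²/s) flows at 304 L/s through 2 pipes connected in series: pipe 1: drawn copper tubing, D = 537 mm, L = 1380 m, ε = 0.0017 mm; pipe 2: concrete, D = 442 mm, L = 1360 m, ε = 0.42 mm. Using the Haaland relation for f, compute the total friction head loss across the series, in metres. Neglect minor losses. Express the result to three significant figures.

H ≈ 15.2 m

Pipe 1: V = 1.342 m/s, Re = 6.11×10^5, ε/D = 3.17×10^-6, f = 0.01265, h_1 = f(L/D)V²/2g = 2.984 m
Pipe 2: V = 1.981 m/s, Re = 7.42×10^5, ε/D = 9.50×10^-4, f = 0.01980, h_2 = f(L/D)V²/2g = 12.19 m
Series → Q common, losses add: H = Σh = 15.17 m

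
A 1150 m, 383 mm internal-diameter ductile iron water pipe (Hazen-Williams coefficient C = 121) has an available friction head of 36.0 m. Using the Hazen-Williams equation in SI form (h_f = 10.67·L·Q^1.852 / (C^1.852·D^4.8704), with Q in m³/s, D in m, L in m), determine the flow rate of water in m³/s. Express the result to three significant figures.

Rearranging: Q = [h_f·C^1.852·D^4.8704 / (10.67·L)]^(1/1.852)
Q = [36.0·121^1.852·0.383^4.8704 / (10.67·1150)]^0.540 = 0.4161 m³/s

Q ≈ 0.416 m³/s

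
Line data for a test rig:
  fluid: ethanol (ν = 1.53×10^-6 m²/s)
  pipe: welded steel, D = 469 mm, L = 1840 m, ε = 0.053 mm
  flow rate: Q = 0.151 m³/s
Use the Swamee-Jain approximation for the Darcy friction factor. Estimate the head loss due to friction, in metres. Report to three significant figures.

V = 4Q/(πD²) = 4·0.151/(π·0.469²) = 0.8741 m/s
Re = VD/ν = 0.8741·0.469/1.53×10^-6 = 2.68×10^5 → turbulent
ε/D = 0.053/469 = 1.13×10^-4
Swamee-Jain: f = 0.01580
h_f = f(L/D)V²/(2g) = 0.01580·(1840/0.469)·0.8741²/(2·9.81) = 2.414 m

h_f ≈ 2.41 m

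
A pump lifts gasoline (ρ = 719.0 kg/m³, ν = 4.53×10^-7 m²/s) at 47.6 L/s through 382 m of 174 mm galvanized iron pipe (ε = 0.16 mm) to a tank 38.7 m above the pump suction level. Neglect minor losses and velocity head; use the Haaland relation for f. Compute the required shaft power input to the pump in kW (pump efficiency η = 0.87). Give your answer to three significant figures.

V = 4Q/(πD²) = 2.002 m/s; Re = 7.69×10^5; ε/D = 9.20×10^-4; f = 0.01964
h_f = f(L/D)V²/2g = 8.808 m
Total head H = z + h_f = 38.7 + 8.808 = 47.51 m
P_hyd = ρgQH = 719.0·9.81·0.0476·47.51 = 15.95 kW
P_shaft = P_hyd/η = 15.95/0.87 = 18.33 kW

P_shaft ≈ 18.3 kW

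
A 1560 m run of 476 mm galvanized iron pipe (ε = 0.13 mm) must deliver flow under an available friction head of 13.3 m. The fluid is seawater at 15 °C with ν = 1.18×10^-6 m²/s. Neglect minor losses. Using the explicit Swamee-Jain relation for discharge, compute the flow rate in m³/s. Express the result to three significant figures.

Q ≈ 0.404 m³/s

Swamee-Jain (Type II): Q = -0.965·√(gD⁵h_f/L)·ln[ε/(3.7D) + √(3.17ν²L/(gD³h_f))]
√(gD⁵h_f/L) = √(9.81·0.476⁵·13.3/1560) = 0.04521
ε/(3.7D) = 7.38×10^-5; √(3.17ν²L/(gD³h_f)) = 2.21×10^-5
Q = -0.965·0.04521·ln(9.593×10^-5) = 0.4036 m³/s
Check: V = 2.27 m/s, Re = 9.15×10^5, f = 0.01558, h_f = 13.4 m ≈ 13.3 m ✓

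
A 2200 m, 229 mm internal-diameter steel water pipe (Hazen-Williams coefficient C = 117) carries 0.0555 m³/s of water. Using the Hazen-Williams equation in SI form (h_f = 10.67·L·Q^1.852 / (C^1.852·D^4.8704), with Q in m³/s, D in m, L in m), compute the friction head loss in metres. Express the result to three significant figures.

h_f ≈ 21.5 m

h_f = 10.67·2200·0.0555^1.852 / (117^1.852·0.229^4.8704) = 21.51 m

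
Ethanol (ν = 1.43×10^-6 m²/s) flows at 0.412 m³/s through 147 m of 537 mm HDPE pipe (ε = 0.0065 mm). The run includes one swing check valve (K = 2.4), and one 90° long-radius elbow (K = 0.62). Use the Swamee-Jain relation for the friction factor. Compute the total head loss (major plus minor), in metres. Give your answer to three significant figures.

V = 4Q/(πD²) = 1.819 m/s; V²/2g = 0.1687 m
Re = 6.83×10^5, ε/D = 1.21×10^-5 → f = 0.01262 (Swamee-Jain)
Major: h_f = f(L/D)·V²/2g = 0.01262·273.7·0.1687 = 0.5829 m
Minor: ΣK = 3.02; h_m = ΣK·V²/2g = 0.5094 m
Total H_L = 0.5829 + 0.5094 = 1.092 m

H_L ≈ 1.09 m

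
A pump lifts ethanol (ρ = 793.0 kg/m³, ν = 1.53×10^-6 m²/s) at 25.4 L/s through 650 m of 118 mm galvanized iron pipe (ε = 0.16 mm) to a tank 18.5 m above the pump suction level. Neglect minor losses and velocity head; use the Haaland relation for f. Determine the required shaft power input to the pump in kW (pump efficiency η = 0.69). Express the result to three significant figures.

P_shaft ≈ 15.0 kW

V = 4Q/(πD²) = 2.323 m/s; Re = 1.79×10^5; ε/D = 0.00136; f = 0.02234
h_f = f(L/D)V²/2g = 33.84 m
Total head H = z + h_f = 18.5 + 33.84 = 52.34 m
P_hyd = ρgQH = 793.0·9.81·0.0254·52.34 = 10.34 kW
P_shaft = P_hyd/η = 10.34/0.69 = 14.99 kW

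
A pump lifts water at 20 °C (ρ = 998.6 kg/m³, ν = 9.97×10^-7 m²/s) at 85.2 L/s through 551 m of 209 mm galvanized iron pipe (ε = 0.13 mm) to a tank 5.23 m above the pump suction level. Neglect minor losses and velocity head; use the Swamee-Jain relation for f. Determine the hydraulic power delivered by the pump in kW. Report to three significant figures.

V = 4Q/(πD²) = 2.483 m/s; Re = 5.21×10^5; ε/D = 6.22×10^-4; f = 0.01847
h_f = f(L/D)V²/2g = 15.30 m
Total head H = z + h_f = 5.23 + 15.30 = 20.53 m
P_hyd = ρgQH = 998.6·9.81·0.0852·20.53 = 17.14 kW

P_hyd ≈ 17.1 kW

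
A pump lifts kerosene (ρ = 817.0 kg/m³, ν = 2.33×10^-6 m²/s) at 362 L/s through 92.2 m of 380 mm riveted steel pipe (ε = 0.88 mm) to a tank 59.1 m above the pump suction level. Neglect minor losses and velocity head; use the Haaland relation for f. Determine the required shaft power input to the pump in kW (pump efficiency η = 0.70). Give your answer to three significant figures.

P_shaft ≈ 258 kW

V = 4Q/(πD²) = 3.192 m/s; Re = 5.21×10^5; ε/D = 0.00232; f = 0.02469
h_f = f(L/D)V²/2g = 3.111 m
Total head H = z + h_f = 59.1 + 3.111 = 62.21 m
P_hyd = ρgQH = 817.0·9.81·0.362·62.21 = 180.5 kW
P_shaft = P_hyd/η = 180.5/0.70 = 257.8 kW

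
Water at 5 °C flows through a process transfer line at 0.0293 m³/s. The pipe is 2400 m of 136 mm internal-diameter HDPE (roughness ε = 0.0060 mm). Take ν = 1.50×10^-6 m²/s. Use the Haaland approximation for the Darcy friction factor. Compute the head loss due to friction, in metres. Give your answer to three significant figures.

h_f ≈ 58.7 m

V = 4Q/(πD²) = 4·0.0293/(π·0.136²) = 2.017 m/s
Re = VD/ν = 2.017·0.136/1.50×10^-6 = 1.83×10^5 → turbulent
ε/D = 0.0060/136 = 4.41×10^-5
Haaland: f = 0.01605
h_f = f(L/D)V²/(2g) = 0.01605·(2400/0.136)·2.017²/(2·9.81) = 58.72 m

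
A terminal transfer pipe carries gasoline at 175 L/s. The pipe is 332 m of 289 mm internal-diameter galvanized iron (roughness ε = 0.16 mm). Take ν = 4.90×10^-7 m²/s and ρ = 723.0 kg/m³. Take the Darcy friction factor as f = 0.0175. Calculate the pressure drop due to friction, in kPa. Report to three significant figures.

Δp ≈ 51.7 kPa

V = 4Q/(πD²) = 4·0.175/(π·0.289²) = 2.668 m/s
h_f = f(L/D)V²/(2g) = 0.01750·(332/0.289)·2.668²/(2·9.81) = 7.293 m
Δp = ρg·h_f = 723.0·9.81·7.293 = 51.72 kPa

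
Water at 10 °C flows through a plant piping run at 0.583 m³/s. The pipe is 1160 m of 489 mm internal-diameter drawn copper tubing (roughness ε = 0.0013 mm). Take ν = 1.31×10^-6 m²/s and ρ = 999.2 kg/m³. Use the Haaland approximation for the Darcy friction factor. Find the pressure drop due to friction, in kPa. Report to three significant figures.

Δp ≈ 130 kPa

V = 4Q/(πD²) = 4·0.583/(π·0.489²) = 3.104 m/s
Re = VD/ν = 3.104·0.489/1.31×10^-6 = 1.16×10^6 → turbulent
ε/D = 0.0013/489 = 2.66×10^-6
Haaland: f = 0.01135
h_f = f(L/D)V²/(2g) = 0.01135·(1160/0.489)·3.104²/(2·9.81) = 13.23 m
Δp = ρg·h_f = 999.2·9.81·13.23 = 129.6 kPa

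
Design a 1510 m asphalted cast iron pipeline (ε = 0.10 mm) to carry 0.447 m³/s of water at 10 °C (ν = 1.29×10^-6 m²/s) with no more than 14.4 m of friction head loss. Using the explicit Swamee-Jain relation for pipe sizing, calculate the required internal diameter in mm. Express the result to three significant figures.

Swamee-Jain (Type III): D = 0.66·[ε^1.25·(LQ²/(gh_f))^4.75 + ν·Q^9.4·(L/(gh_f))^5.2]^0.04
LQ²/(gh_f) = 2.136; L/(gh_f) = 10.69
Term 1 = ε^1.25·(…)^4.75 = 3.68×10^-4; Term 2 = ν·Q^9.4·(…)^5.2 = 1.49×10^-4
D = 0.66·(3.68×10^-4 + 1.49×10^-4)^0.04 = 0.4876 m = 488 mm
Check: V = 2.39 m/s, Re = 9.05×10^5, f = 0.01491, h_f = 13.5 m ≈ 14.4 m ✓

D ≈ 488 mm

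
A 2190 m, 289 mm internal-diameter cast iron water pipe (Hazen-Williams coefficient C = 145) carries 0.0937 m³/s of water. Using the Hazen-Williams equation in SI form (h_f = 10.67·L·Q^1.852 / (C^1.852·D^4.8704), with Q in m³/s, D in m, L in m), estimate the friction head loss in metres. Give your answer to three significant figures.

h_f = 10.67·2190·0.0937^1.852 / (145^1.852·0.289^4.8704) = 12.22 m

h_f ≈ 12.2 m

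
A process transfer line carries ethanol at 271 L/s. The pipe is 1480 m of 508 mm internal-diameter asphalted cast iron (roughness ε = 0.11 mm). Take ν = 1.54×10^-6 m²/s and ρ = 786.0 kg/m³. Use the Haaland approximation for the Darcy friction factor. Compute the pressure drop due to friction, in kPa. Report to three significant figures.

Δp ≈ 31.9 kPa

V = 4Q/(πD²) = 4·0.271/(π·0.508²) = 1.337 m/s
Re = VD/ν = 1.337·0.508/1.54×10^-6 = 4.41×10^5 → turbulent
ε/D = 0.11/508 = 2.17×10^-4
Haaland: f = 0.01560
h_f = f(L/D)V²/(2g) = 0.01560·(1480/0.508)·1.337²/(2·9.81) = 4.142 m
Δp = ρg·h_f = 786.0·9.81·4.142 = 31.94 kPa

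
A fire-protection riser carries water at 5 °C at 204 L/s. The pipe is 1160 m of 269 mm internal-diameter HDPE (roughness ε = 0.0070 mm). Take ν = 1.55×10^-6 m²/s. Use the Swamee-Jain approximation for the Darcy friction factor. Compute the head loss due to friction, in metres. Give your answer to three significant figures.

h_f ≈ 37.0 m

V = 4Q/(πD²) = 4·0.204/(π·0.269²) = 3.590 m/s
Re = VD/ν = 3.590·0.269/1.55×10^-6 = 6.23×10^5 → turbulent
ε/D = 0.0070/269 = 2.60×10^-5
Swamee-Jain: f = 0.01305
h_f = f(L/D)V²/(2g) = 0.01305·(1160/0.269)·3.590²/(2·9.81) = 36.96 m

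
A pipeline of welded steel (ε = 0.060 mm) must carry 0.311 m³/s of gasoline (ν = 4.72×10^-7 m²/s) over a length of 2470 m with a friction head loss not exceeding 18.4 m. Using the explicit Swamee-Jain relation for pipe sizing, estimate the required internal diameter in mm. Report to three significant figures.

Swamee-Jain (Type III): D = 0.66·[ε^1.25·(LQ²/(gh_f))^4.75 + ν·Q^9.4·(L/(gh_f))^5.2]^0.04
LQ²/(gh_f) = 1.324; L/(gh_f) = 13.68
Term 1 = ε^1.25·(…)^4.75 = 2.00×10^-5; Term 2 = ν·Q^9.4·(…)^5.2 = 6.52×10^-6
D = 0.66·(2.00×10^-5 + 6.52×10^-6)^0.04 = 0.4330 m = 433 mm
Check: V = 2.11 m/s, Re = 1.94×10^6, f = 0.01352, h_f = 17.5 m ≈ 18.4 m ✓

D ≈ 433 mm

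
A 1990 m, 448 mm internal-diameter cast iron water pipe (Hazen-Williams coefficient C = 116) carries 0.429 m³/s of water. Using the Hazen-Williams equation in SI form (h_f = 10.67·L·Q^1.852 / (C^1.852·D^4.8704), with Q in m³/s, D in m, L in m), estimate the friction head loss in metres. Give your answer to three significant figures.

h_f ≈ 33.2 m

h_f = 10.67·1990·0.429^1.852 / (116^1.852·0.448^4.8704) = 33.22 m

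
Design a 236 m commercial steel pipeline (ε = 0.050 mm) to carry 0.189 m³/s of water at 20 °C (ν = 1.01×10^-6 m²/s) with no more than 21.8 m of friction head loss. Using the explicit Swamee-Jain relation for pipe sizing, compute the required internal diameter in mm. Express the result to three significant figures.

Swamee-Jain (Type III): D = 0.66·[ε^1.25·(LQ²/(gh_f))^4.75 + ν·Q^9.4·(L/(gh_f))^5.2]^0.04
LQ²/(gh_f) = 0.03942; L/(gh_f) = 1.104
Term 1 = ε^1.25·(…)^4.75 = 8.98×10^-13; Term 2 = ν·Q^9.4·(…)^5.2 = 2.66×10^-13
D = 0.66·(8.98×10^-13 + 2.66×10^-13)^0.04 = 0.2199 m = 220 mm
Check: V = 4.98 m/s, Re = 1.08×10^6, f = 0.01500, h_f = 20.3 m ≈ 21.8 m ✓

D ≈ 220 mm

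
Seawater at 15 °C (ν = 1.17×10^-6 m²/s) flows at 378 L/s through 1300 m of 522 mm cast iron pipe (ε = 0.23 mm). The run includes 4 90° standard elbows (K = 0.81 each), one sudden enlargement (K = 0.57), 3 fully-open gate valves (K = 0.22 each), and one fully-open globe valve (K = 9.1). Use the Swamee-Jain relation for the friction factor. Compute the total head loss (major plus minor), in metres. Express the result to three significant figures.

H_L ≈ 8.90 m

V = 4Q/(πD²) = 1.766 m/s; V²/2g = 0.1590 m
Re = 7.88×10^5, ε/D = 4.41×10^-4 → f = 0.01703 (Swamee-Jain)
Major: h_f = f(L/D)·V²/2g = 0.01703·2490·0.1590 = 6.744 m
Minor: ΣK = 13.6; h_m = ΣK·V²/2g = 2.158 m
Total H_L = 6.744 + 2.158 = 8.901 m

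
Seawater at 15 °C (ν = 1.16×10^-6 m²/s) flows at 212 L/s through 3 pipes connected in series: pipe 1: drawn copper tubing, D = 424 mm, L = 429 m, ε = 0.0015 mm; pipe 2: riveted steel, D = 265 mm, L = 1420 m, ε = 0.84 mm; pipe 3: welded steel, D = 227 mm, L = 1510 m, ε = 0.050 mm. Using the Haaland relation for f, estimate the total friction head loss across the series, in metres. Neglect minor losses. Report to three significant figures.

H ≈ 247 m

Pipe 1: V = 1.501 m/s, Re = 5.49×10^5, ε/D = 3.54×10^-6, f = 0.01289, h_1 = f(L/D)V²/2g = 1.498 m
Pipe 2: V = 3.844 m/s, Re = 8.78×10^5, ε/D = 0.00317, f = 0.02676, h_2 = f(L/D)V²/2g = 108.0 m
Pipe 3: V = 5.238 m/s, Re = 1.03×10^6, ε/D = 2.20×10^-4, f = 0.01480, h_3 = f(L/D)V²/2g = 137.7 m
Series → Q common, losses add: H = Σh = 247.2 m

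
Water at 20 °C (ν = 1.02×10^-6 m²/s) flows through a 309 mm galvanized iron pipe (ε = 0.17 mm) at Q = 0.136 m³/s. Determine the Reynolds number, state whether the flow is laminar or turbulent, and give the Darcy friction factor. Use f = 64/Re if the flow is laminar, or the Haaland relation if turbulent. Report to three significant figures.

V = 4Q/(πD²) = 1.814 m/s
Re = VD/ν = 1.814·0.309/1.02×10^-6 = 5.49×10^5
Re > 4000 → turbulent; ε/D = 5.50×10^-4
Haaland: f = 0.01782

Re ≈ 5.49×10^5; turbulent; f ≈ 0.0178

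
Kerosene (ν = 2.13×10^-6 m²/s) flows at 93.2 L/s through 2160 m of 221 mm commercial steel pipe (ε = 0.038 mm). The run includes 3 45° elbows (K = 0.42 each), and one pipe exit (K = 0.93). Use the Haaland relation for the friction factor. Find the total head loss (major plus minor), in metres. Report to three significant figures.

V = 4Q/(πD²) = 2.430 m/s; V²/2g = 0.3009 m
Re = 2.52×10^5, ε/D = 1.72×10^-4 → f = 0.01618 (Haaland)
Major: h_f = f(L/D)·V²/2g = 0.01618·9774·0.3009 = 47.58 m
Minor: ΣK = 2.19; h_m = ΣK·V²/2g = 0.6589 m
Total H_L = 47.58 + 0.6589 = 48.23 m

H_L ≈ 48.2 m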